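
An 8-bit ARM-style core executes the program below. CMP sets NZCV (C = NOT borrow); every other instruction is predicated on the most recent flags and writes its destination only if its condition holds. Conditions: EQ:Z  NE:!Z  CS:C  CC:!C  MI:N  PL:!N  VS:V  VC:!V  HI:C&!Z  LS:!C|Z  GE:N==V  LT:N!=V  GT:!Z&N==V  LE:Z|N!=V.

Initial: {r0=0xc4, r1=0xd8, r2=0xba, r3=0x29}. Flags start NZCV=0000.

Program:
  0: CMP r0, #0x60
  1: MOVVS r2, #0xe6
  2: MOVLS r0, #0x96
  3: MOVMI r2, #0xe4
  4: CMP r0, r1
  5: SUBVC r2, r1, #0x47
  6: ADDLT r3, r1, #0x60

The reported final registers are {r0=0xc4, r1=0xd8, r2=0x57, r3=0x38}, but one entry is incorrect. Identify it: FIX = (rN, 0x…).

FIX = (r2, 0x91)

0: ✓ CMP  NZCV=0011
1: ✓ MOVVS  r2←0xe6
2: · MOVLS
3: · MOVMI
4: ✓ CMP  NZCV=1000
5: ✓ SUBVC  r2←0x91
6: ✓ ADDLT  r3←0x38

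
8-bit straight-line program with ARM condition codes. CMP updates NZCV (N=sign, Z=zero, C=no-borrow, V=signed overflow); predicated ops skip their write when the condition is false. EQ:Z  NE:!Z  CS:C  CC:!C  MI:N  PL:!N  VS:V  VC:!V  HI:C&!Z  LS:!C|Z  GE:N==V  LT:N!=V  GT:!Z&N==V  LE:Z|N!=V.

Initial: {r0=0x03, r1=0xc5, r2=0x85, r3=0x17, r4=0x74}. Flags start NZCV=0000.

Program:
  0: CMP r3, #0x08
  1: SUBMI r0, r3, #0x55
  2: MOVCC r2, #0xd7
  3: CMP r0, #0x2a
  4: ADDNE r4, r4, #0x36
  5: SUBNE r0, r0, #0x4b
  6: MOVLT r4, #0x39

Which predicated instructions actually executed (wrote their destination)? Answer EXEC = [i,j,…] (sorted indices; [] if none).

EXEC = [4,5,6]

[0] flags=0010 → (cmp)
[1] flags=0010 MI?F → skip
[2] flags=0010 CC?F → skip
[3] flags=1000 → (cmp)
[4] flags=1000 NE?T → r4=0xaa
[5] flags=1000 NE?T → r0=0xb8
[6] flags=1000 LT?T → r4=0x39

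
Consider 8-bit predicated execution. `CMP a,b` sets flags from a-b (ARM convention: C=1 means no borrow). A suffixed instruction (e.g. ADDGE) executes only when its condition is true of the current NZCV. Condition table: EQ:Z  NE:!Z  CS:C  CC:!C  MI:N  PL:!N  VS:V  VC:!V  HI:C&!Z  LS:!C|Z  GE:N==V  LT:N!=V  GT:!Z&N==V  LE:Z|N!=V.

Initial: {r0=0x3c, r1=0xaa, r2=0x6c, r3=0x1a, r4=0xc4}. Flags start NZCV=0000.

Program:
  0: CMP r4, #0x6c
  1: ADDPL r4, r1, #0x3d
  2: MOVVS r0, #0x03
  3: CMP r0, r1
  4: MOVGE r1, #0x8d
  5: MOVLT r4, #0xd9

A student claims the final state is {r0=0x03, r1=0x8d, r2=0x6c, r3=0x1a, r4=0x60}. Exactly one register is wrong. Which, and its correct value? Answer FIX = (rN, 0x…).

0: ✓ CMP  NZCV=0011
1: ✓ ADDPL  r4←0xe7
2: ✓ MOVVS  r0←0x03
3: ✓ CMP  NZCV=0000
4: ✓ MOVGE  r1←0x8d
5: · MOVLT

FIX = (r4, 0xe7)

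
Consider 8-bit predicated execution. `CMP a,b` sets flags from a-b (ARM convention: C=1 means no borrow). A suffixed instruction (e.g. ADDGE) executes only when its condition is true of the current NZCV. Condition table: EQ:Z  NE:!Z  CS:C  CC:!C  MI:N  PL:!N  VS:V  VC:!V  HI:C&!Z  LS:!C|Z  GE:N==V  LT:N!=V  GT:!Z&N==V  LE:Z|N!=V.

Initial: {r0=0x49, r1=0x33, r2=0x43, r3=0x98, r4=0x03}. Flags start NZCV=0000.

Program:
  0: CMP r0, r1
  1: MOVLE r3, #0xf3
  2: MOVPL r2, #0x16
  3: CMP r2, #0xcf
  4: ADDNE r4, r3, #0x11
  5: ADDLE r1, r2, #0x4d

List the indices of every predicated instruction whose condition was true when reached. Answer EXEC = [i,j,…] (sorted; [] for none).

EXEC = [2,4]

0: ✓ CMP  NZCV=0010
1: · MOVLE
2: ✓ MOVPL  r2←0x16
3: ✓ CMP  NZCV=0000
4: ✓ ADDNE  r4←0xa9
5: · ADDLE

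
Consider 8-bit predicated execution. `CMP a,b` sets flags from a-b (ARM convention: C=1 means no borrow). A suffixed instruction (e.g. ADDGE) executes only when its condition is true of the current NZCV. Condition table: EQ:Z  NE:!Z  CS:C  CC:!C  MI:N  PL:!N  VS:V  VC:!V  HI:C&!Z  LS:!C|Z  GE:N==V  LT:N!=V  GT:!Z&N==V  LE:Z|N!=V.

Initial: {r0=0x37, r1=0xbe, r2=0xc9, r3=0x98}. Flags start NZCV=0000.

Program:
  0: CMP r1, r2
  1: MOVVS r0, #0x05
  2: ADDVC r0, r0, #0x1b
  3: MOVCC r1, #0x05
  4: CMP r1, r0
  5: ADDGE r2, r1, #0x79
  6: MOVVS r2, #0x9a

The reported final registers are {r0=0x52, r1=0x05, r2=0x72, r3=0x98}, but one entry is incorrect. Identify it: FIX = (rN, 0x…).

0: ✓ CMP  NZCV=1000
1: · MOVVS
2: ✓ ADDVC  r0←0x52
3: ✓ MOVCC  r1←0x05
4: ✓ CMP  NZCV=1000
5: · ADDGE
6: · MOVVS

FIX = (r2, 0xc9)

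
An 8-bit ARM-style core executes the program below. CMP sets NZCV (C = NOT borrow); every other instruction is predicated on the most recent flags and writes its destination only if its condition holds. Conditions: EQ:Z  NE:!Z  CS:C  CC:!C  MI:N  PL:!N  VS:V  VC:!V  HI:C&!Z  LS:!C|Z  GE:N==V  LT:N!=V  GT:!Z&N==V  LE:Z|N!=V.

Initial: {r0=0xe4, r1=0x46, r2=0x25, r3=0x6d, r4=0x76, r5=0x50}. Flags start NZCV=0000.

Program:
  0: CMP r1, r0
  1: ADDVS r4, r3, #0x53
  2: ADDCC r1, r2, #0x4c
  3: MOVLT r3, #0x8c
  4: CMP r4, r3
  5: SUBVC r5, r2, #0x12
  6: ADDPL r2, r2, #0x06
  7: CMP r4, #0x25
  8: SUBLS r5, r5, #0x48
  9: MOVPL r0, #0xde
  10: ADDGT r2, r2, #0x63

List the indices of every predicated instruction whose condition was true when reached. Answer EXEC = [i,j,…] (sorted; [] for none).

[0] flags=0000 → (cmp)
[1] flags=0000 VS?F → skip
[2] flags=0000 CC?T → r1=0x71
[3] flags=0000 LT?F → skip
[4] flags=0010 → (cmp)
[5] flags=0010 VC?T → r5=0x13
[6] flags=0010 PL?T → r2=0x2b
[7] flags=0010 → (cmp)
[8] flags=0010 LS?F → skip
[9] flags=0010 PL?T → r0=0xde
[10] flags=0010 GT?T → r2=0x8e

EXEC = [2,5,6,9,10]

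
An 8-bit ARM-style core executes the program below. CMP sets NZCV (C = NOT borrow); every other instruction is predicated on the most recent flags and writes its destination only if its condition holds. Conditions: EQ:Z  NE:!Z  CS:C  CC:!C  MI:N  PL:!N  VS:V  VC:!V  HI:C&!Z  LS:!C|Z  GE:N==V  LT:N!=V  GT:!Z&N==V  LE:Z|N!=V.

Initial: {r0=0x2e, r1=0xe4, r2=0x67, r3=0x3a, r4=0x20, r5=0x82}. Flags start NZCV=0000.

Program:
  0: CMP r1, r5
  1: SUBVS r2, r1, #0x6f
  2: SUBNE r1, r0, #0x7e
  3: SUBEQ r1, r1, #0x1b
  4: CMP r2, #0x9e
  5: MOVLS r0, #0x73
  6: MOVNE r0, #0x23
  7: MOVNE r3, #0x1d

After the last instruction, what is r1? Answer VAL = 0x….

VAL = 0xb0

[0] flags=0010 → (cmp)
[1] flags=0010 VS?F → skip
[2] flags=0010 NE?T → r1=0xb0
[3] flags=0010 EQ?F → skip
[4] flags=1001 → (cmp)
[5] flags=1001 LS?T → r0=0x73
[6] flags=1001 NE?T → r0=0x23
[7] flags=1001 NE?T → r3=0x1d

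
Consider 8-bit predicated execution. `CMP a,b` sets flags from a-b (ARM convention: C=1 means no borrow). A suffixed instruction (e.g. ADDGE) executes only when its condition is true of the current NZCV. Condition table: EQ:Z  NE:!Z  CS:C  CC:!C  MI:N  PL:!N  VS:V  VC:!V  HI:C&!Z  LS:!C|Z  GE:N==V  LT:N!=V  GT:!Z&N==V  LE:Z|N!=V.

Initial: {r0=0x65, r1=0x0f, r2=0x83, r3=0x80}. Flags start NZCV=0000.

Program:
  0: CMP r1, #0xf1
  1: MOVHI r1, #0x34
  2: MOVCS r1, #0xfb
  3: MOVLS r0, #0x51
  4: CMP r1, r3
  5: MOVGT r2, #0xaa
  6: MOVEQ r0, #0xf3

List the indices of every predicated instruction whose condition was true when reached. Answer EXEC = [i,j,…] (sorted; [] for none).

EXEC = [3,5]

0: ✓ CMP  NZCV=0000
1: · MOVHI
2: · MOVCS
3: ✓ MOVLS  r0←0x51
4: ✓ CMP  NZCV=1001
5: ✓ MOVGT  r2←0xaa
6: · MOVEQ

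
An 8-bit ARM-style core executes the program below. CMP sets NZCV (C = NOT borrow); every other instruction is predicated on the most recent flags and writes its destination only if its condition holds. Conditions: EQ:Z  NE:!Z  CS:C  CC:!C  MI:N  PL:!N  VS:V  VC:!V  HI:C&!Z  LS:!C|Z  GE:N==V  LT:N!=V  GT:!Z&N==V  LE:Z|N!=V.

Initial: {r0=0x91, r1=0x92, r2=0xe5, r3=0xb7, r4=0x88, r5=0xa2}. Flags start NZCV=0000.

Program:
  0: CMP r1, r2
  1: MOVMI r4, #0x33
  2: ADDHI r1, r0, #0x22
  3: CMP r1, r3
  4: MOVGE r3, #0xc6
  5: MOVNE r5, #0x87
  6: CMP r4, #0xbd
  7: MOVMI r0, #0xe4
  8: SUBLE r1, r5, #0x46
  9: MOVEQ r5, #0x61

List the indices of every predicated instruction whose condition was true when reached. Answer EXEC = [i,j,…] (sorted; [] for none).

EXEC = [1,5]

0: ✓ CMP  NZCV=1000
1: ✓ MOVMI  r4←0x33
2: · ADDHI
3: ✓ CMP  NZCV=1000
4: · MOVGE
5: ✓ MOVNE  r5←0x87
6: ✓ CMP  NZCV=0000
7: · MOVMI
8: · SUBLE
9: · MOVEQ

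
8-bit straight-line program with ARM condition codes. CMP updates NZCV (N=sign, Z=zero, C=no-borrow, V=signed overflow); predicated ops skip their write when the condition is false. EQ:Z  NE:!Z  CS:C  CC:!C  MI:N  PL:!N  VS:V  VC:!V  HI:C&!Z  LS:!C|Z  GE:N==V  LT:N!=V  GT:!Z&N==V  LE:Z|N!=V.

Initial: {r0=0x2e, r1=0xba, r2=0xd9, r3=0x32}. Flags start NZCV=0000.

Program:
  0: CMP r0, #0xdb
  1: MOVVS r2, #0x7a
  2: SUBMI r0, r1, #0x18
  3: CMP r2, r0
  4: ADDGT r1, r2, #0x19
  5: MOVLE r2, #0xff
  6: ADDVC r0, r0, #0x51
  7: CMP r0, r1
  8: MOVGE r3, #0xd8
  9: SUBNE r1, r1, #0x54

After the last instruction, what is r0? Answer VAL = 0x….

0: ✓ CMP  NZCV=0000
1: · MOVVS
2: · SUBMI
3: ✓ CMP  NZCV=1010
4: · ADDGT
5: ✓ MOVLE  r2←0xff
6: ✓ ADDVC  r0←0x7f
7: ✓ CMP  NZCV=1001
8: ✓ MOVGE  r3←0xd8
9: ✓ SUBNE  r1←0x66

VAL = 0x7f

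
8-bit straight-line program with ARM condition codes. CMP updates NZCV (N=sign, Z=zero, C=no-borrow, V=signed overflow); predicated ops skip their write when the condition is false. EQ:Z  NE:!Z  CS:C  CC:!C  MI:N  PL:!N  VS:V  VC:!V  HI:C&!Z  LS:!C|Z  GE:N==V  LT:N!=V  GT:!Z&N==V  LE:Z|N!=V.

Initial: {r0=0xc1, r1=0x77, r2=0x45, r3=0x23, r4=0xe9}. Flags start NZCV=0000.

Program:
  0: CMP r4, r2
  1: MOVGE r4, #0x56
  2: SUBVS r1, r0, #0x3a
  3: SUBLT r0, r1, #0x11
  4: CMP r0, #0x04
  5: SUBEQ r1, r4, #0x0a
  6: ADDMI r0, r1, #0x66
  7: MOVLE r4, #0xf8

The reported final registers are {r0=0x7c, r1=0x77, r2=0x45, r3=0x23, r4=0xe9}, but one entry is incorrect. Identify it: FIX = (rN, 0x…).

FIX = (r0, 0x66)

0: ✓ CMP  NZCV=1010
1: · MOVGE
2: · SUBVS
3: ✓ SUBLT  r0←0x66
4: ✓ CMP  NZCV=0010
5: · SUBEQ
6: · ADDMI
7: · MOVLE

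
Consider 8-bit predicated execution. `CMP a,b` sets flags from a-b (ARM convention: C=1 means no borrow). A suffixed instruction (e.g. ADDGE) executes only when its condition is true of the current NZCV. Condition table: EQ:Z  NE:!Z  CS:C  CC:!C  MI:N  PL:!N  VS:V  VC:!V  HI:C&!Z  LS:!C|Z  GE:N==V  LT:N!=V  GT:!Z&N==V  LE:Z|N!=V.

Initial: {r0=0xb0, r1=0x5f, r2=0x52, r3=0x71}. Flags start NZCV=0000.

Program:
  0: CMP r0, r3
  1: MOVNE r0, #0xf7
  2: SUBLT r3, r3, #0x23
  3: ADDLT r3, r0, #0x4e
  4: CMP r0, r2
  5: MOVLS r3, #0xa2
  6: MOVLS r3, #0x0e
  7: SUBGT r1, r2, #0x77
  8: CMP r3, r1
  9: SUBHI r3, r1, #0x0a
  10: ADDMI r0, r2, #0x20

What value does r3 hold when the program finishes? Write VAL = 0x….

VAL = 0x45

0: ✓ CMP  NZCV=0011
1: ✓ MOVNE  r0←0xf7
2: ✓ SUBLT  r3←0x4e
3: ✓ ADDLT  r3←0x45
4: ✓ CMP  NZCV=1010
5: · MOVLS
6: · MOVLS
7: · SUBGT
8: ✓ CMP  NZCV=1000
9: · SUBHI
10: ✓ ADDMI  r0←0x72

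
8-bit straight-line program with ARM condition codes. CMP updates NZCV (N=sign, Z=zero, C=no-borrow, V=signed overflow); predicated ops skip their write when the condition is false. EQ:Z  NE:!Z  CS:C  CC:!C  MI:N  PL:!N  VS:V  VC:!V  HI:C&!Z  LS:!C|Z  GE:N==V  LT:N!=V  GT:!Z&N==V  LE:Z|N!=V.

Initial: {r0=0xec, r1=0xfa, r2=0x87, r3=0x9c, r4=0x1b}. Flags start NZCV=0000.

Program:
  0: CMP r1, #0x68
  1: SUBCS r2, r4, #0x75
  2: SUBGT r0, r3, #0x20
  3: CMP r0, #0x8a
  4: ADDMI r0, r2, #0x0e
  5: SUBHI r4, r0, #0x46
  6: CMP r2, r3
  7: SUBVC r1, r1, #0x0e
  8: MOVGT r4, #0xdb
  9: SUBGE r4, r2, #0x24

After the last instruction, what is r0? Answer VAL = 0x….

[0] flags=1010 → (cmp)
[1] flags=1010 CS?T → r2=0xa6
[2] flags=1010 GT?F → skip
[3] flags=0010 → (cmp)
[4] flags=0010 MI?F → skip
[5] flags=0010 HI?T → r4=0xa6
[6] flags=0010 → (cmp)
[7] flags=0010 VC?T → r1=0xec
[8] flags=0010 GT?T → r4=0xdb
[9] flags=0010 GE?T → r4=0x82

VAL = 0xec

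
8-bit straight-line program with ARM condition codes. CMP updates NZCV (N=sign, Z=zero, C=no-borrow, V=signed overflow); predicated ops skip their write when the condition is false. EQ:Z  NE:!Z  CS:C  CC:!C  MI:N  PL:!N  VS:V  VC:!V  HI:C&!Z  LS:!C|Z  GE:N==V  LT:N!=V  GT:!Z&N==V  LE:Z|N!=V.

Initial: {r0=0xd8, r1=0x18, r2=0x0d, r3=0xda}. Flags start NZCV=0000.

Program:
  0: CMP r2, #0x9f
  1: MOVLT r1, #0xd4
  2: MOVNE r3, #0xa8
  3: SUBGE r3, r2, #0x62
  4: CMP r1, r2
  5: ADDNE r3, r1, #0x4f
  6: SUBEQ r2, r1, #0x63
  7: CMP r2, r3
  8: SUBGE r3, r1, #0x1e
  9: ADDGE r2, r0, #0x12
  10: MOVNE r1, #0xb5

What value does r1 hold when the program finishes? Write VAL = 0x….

[0] flags=0000 → (cmp)
[1] flags=0000 LT?F → skip
[2] flags=0000 NE?T → r3=0xa8
[3] flags=0000 GE?T → r3=0xab
[4] flags=0010 → (cmp)
[5] flags=0010 NE?T → r3=0x67
[6] flags=0010 EQ?F → skip
[7] flags=1000 → (cmp)
[8] flags=1000 GE?F → skip
[9] flags=1000 GE?F → skip
[10] flags=1000 NE?T → r1=0xb5

VAL = 0xb5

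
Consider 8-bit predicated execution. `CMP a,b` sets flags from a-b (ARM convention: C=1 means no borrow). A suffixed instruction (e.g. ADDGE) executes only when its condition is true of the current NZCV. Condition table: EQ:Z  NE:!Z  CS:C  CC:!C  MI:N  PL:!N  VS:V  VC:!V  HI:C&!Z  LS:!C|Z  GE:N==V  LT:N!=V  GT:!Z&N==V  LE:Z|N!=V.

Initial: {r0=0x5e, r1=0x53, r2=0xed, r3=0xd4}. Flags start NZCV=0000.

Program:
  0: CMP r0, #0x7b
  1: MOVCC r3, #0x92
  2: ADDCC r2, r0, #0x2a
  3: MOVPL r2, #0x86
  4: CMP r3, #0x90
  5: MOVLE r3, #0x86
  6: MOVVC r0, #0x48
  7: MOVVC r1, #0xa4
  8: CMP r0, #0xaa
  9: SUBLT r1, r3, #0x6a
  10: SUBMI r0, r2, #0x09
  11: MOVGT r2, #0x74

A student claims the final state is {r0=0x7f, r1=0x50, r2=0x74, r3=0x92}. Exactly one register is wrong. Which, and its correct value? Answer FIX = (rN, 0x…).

FIX = (r1, 0xa4)

0: ✓ CMP  NZCV=1000
1: ✓ MOVCC  r3←0x92
2: ✓ ADDCC  r2←0x88
3: · MOVPL
4: ✓ CMP  NZCV=0010
5: · MOVLE
6: ✓ MOVVC  r0←0x48
7: ✓ MOVVC  r1←0xa4
8: ✓ CMP  NZCV=1001
9: · SUBLT
10: ✓ SUBMI  r0←0x7f
11: ✓ MOVGT  r2←0x74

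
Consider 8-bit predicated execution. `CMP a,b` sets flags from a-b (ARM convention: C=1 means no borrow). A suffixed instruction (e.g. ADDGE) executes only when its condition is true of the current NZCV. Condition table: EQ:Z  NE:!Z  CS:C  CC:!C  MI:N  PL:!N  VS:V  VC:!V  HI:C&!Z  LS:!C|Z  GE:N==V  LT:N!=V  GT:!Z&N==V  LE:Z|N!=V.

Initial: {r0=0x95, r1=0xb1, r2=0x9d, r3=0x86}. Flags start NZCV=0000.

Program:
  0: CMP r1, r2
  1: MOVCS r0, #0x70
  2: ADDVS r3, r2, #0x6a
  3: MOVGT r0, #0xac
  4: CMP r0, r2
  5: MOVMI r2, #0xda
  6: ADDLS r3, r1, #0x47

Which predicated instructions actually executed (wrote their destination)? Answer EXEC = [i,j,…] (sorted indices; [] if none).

EXEC = [1,3]

0: ✓ CMP  NZCV=0010
1: ✓ MOVCS  r0←0x70
2: · ADDVS
3: ✓ MOVGT  r0←0xac
4: ✓ CMP  NZCV=0010
5: · MOVMI
6: · ADDLS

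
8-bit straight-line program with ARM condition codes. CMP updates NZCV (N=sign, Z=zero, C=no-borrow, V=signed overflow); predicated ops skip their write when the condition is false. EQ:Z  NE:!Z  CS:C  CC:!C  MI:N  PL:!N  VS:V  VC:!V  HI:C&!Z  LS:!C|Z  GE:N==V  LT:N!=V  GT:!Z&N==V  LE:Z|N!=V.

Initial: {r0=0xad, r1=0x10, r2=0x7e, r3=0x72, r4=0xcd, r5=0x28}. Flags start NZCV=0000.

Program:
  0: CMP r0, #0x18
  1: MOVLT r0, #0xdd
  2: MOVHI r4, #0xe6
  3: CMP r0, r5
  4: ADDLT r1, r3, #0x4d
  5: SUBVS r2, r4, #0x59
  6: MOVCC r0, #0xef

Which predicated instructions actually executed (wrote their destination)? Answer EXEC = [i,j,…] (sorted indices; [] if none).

[0] flags=1010 → (cmp)
[1] flags=1010 LT?T → r0=0xdd
[2] flags=1010 HI?T → r4=0xe6
[3] flags=1010 → (cmp)
[4] flags=1010 LT?T → r1=0xbf
[5] flags=1010 VS?F → skip
[6] flags=1010 CC?F → skip

EXEC = [1,2,4]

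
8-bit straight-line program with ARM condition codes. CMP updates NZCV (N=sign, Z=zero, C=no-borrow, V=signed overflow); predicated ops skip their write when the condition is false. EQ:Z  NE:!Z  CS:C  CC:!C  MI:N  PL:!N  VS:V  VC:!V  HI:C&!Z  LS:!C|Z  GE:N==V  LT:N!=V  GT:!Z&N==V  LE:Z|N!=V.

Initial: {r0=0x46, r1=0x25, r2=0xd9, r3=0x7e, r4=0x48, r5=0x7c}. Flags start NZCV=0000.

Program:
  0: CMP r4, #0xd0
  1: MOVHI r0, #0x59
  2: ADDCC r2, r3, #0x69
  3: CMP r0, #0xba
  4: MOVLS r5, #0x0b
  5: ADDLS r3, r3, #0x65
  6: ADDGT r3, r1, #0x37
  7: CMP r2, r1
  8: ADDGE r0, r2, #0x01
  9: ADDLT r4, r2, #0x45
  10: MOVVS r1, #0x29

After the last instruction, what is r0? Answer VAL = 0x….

VAL = 0x46

0: ✓ CMP  NZCV=0000
1: · MOVHI
2: ✓ ADDCC  r2←0xe7
3: ✓ CMP  NZCV=1001
4: ✓ MOVLS  r5←0x0b
5: ✓ ADDLS  r3←0xe3
6: ✓ ADDGT  r3←0x5c
7: ✓ CMP  NZCV=1010
8: · ADDGE
9: ✓ ADDLT  r4←0x2c
10: · MOVVS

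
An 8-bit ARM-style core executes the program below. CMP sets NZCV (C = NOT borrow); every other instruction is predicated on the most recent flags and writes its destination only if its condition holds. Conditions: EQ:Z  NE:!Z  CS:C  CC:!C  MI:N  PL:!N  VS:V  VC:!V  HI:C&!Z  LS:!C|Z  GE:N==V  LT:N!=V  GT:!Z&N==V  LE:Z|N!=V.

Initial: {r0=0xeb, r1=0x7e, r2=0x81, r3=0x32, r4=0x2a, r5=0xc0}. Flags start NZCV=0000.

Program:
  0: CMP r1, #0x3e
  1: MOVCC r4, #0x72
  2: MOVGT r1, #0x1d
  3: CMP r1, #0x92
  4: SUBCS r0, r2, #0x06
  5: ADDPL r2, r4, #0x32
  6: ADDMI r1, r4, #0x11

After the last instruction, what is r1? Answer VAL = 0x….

VAL = 0x3b

0: ✓ CMP  NZCV=0010
1: · MOVCC
2: ✓ MOVGT  r1←0x1d
3: ✓ CMP  NZCV=1001
4: · SUBCS
5: · ADDPL
6: ✓ ADDMI  r1←0x3b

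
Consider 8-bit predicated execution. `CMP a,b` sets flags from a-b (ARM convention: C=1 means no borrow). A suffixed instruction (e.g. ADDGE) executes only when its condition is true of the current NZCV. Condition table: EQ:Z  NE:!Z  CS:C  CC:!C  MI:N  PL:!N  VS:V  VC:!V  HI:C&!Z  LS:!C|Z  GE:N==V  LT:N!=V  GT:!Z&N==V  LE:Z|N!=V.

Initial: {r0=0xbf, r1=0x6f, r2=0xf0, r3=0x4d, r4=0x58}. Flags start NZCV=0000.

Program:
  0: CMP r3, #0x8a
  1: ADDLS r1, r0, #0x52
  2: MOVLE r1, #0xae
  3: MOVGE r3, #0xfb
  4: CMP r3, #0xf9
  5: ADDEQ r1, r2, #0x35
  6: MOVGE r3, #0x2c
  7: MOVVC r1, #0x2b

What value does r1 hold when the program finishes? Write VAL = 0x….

0: ✓ CMP  NZCV=1001
1: ✓ ADDLS  r1←0x11
2: · MOVLE
3: ✓ MOVGE  r3←0xfb
4: ✓ CMP  NZCV=0010
5: · ADDEQ
6: ✓ MOVGE  r3←0x2c
7: ✓ MOVVC  r1←0x2b

VAL = 0x2b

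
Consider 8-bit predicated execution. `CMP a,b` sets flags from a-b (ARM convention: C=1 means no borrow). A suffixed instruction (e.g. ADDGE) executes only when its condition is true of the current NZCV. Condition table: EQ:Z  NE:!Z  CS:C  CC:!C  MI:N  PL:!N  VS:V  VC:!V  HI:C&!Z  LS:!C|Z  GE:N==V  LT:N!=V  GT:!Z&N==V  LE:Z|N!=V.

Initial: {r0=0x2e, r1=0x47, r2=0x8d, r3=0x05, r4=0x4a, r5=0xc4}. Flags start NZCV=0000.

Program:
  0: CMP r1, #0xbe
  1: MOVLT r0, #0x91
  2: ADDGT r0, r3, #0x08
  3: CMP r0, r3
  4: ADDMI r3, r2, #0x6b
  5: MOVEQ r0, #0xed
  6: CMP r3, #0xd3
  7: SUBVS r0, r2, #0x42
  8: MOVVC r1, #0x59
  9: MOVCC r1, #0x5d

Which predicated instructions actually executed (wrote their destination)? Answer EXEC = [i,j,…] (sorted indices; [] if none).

[0] flags=1001 → (cmp)
[1] flags=1001 LT?F → skip
[2] flags=1001 GT?T → r0=0x0d
[3] flags=0010 → (cmp)
[4] flags=0010 MI?F → skip
[5] flags=0010 EQ?F → skip
[6] flags=0000 → (cmp)
[7] flags=0000 VS?F → skip
[8] flags=0000 VC?T → r1=0x59
[9] flags=0000 CC?T → r1=0x5d

EXEC = [2,8,9]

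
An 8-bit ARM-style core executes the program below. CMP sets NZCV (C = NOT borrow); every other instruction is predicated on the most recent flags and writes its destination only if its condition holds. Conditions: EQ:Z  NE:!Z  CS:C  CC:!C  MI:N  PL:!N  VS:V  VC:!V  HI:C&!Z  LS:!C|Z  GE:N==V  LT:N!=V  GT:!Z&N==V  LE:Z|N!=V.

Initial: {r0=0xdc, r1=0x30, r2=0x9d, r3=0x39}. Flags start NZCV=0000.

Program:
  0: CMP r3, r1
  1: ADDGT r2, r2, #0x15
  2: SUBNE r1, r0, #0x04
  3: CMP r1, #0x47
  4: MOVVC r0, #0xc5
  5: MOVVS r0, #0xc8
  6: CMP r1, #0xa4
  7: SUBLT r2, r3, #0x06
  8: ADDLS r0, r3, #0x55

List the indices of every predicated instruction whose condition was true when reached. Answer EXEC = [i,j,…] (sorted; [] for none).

EXEC = [1,2,4]

[0] flags=0010 → (cmp)
[1] flags=0010 GT?T → r2=0xb2
[2] flags=0010 NE?T → r1=0xd8
[3] flags=1010 → (cmp)
[4] flags=1010 VC?T → r0=0xc5
[5] flags=1010 VS?F → skip
[6] flags=0010 → (cmp)
[7] flags=0010 LT?F → skip
[8] flags=0010 LS?F → skip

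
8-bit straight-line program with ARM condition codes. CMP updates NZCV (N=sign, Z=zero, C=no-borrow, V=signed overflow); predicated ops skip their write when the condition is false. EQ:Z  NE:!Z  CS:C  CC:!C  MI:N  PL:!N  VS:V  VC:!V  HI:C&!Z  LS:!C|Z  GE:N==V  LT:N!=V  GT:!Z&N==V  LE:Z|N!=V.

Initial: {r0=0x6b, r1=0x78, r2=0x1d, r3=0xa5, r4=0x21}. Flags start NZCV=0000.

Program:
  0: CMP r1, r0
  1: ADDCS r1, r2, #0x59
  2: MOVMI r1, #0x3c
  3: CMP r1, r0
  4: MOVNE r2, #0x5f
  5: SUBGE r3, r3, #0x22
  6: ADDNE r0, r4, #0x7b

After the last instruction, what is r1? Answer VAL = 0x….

VAL = 0x76

0: ✓ CMP  NZCV=0010
1: ✓ ADDCS  r1←0x76
2: · MOVMI
3: ✓ CMP  NZCV=0010
4: ✓ MOVNE  r2←0x5f
5: ✓ SUBGE  r3←0x83
6: ✓ ADDNE  r0←0x9c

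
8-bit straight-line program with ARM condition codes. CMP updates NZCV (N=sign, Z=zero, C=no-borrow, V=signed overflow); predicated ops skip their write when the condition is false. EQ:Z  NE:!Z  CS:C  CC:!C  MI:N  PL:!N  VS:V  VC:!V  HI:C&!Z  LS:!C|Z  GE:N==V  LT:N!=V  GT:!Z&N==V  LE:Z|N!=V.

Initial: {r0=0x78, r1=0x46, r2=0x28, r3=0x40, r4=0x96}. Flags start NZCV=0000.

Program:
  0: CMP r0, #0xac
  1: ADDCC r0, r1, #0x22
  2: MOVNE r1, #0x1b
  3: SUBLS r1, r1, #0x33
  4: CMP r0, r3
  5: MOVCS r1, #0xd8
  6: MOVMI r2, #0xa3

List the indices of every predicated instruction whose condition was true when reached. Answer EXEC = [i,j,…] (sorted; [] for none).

EXEC = [1,2,3,5]

0: ✓ CMP  NZCV=1001
1: ✓ ADDCC  r0←0x68
2: ✓ MOVNE  r1←0x1b
3: ✓ SUBLS  r1←0xe8
4: ✓ CMP  NZCV=0010
5: ✓ MOVCS  r1←0xd8
6: · MOVMI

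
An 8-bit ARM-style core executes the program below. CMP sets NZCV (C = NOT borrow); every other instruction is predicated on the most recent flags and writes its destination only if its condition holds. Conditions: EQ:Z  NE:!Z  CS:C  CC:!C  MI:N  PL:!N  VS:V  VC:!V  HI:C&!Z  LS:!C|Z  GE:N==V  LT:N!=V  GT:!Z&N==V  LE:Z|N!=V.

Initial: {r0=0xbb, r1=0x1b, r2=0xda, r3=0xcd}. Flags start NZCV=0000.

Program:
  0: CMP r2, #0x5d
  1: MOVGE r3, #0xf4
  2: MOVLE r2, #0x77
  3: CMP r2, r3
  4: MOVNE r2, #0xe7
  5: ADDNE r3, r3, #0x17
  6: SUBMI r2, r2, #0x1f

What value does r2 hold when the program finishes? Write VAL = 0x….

[0] flags=0011 → (cmp)
[1] flags=0011 GE?F → skip
[2] flags=0011 LE?T → r2=0x77
[3] flags=1001 → (cmp)
[4] flags=1001 NE?T → r2=0xe7
[5] flags=1001 NE?T → r3=0xe4
[6] flags=1001 MI?T → r2=0xc8

VAL = 0xc8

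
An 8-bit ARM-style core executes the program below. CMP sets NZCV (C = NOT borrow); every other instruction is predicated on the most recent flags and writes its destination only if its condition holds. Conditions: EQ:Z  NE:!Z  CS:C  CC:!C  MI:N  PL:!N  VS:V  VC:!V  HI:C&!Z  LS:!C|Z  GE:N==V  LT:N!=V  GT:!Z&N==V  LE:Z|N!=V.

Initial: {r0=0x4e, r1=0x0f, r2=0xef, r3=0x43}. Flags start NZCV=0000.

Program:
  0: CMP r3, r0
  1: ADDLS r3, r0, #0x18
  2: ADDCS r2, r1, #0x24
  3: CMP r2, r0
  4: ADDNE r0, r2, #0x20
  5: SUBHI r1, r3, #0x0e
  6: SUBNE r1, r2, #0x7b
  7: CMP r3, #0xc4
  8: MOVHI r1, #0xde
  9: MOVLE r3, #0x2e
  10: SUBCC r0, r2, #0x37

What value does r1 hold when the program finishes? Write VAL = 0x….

VAL = 0x74

[0] flags=1000 → (cmp)
[1] flags=1000 LS?T → r3=0x66
[2] flags=1000 CS?F → skip
[3] flags=1010 → (cmp)
[4] flags=1010 NE?T → r0=0x0f
[5] flags=1010 HI?T → r1=0x58
[6] flags=1010 NE?T → r1=0x74
[7] flags=1001 → (cmp)
[8] flags=1001 HI?F → skip
[9] flags=1001 LE?F → skip
[10] flags=1001 CC?T → r0=0xb8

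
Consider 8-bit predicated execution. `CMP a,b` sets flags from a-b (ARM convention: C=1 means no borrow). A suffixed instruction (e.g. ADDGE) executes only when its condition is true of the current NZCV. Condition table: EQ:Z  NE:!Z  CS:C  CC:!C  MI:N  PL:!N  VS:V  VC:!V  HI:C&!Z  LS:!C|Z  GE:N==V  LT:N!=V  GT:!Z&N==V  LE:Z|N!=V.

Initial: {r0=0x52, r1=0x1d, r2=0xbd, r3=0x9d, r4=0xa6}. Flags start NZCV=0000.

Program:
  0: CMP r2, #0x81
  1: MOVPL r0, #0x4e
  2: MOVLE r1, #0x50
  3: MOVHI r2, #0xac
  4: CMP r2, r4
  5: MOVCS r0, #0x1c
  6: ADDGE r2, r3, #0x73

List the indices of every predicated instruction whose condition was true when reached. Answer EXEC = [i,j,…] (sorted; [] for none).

EXEC = [1,3,5,6]

0: ✓ CMP  NZCV=0010
1: ✓ MOVPL  r0←0x4e
2: · MOVLE
3: ✓ MOVHI  r2←0xac
4: ✓ CMP  NZCV=0010
5: ✓ MOVCS  r0←0x1c
6: ✓ ADDGE  r2←0x10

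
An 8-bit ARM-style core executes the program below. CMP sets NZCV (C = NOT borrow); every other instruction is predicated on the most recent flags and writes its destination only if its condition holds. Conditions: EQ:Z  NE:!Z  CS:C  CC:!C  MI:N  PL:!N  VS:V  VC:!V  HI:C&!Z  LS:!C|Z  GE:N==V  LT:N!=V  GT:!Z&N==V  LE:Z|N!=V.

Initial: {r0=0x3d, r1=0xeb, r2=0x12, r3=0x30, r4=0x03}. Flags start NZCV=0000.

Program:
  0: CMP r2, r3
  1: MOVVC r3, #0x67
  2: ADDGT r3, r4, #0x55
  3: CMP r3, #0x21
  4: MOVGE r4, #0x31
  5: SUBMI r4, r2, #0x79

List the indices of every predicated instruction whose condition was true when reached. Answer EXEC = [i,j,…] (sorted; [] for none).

EXEC = [1,4]

[0] flags=1000 → (cmp)
[1] flags=1000 VC?T → r3=0x67
[2] flags=1000 GT?F → skip
[3] flags=0010 → (cmp)
[4] flags=0010 GE?T → r4=0x31
[5] flags=0010 MI?F → skip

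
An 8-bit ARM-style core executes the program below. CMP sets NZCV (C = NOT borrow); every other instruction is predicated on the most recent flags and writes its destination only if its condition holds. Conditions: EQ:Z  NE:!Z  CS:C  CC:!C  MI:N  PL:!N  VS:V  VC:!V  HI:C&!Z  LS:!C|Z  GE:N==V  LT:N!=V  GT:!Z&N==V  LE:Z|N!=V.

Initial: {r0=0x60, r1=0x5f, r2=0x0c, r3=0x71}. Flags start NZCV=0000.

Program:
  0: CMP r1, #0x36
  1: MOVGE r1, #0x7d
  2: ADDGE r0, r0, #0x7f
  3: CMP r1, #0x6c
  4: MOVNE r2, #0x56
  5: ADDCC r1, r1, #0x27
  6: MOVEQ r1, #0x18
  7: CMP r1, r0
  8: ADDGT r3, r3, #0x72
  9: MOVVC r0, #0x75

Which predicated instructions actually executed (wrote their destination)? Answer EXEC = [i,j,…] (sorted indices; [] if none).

EXEC = [1,2,4,8]

0: ✓ CMP  NZCV=0010
1: ✓ MOVGE  r1←0x7d
2: ✓ ADDGE  r0←0xdf
3: ✓ CMP  NZCV=0010
4: ✓ MOVNE  r2←0x56
5: · ADDCC
6: · MOVEQ
7: ✓ CMP  NZCV=1001
8: ✓ ADDGT  r3←0xe3
9: · MOVVC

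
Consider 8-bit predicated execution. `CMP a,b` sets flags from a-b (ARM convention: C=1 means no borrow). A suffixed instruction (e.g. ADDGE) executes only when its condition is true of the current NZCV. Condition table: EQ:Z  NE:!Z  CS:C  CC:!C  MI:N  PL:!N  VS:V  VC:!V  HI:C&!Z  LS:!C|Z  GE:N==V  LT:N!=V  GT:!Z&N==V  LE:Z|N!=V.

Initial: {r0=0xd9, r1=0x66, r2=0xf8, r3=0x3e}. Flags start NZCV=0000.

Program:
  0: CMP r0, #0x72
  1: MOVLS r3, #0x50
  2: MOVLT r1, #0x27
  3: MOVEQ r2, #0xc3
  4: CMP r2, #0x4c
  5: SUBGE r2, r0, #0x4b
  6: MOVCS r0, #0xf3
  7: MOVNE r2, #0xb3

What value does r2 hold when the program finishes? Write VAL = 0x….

[0] flags=0011 → (cmp)
[1] flags=0011 LS?F → skip
[2] flags=0011 LT?T → r1=0x27
[3] flags=0011 EQ?F → skip
[4] flags=1010 → (cmp)
[5] flags=1010 GE?F → skip
[6] flags=1010 CS?T → r0=0xf3
[7] flags=1010 NE?T → r2=0xb3

VAL = 0xb3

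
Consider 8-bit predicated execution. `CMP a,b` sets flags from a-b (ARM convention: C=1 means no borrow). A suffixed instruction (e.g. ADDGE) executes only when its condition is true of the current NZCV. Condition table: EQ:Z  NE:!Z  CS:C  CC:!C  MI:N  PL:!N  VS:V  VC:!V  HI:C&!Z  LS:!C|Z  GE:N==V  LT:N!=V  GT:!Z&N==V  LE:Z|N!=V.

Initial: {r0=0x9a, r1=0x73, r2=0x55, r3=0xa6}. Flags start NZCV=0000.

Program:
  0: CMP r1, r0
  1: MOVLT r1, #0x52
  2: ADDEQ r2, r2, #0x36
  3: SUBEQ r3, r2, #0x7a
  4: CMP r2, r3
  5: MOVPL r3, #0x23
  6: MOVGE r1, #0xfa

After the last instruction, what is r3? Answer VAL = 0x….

VAL = 0xa6

[0] flags=1001 → (cmp)
[1] flags=1001 LT?F → skip
[2] flags=1001 EQ?F → skip
[3] flags=1001 EQ?F → skip
[4] flags=1001 → (cmp)
[5] flags=1001 PL?F → skip
[6] flags=1001 GE?T → r1=0xfa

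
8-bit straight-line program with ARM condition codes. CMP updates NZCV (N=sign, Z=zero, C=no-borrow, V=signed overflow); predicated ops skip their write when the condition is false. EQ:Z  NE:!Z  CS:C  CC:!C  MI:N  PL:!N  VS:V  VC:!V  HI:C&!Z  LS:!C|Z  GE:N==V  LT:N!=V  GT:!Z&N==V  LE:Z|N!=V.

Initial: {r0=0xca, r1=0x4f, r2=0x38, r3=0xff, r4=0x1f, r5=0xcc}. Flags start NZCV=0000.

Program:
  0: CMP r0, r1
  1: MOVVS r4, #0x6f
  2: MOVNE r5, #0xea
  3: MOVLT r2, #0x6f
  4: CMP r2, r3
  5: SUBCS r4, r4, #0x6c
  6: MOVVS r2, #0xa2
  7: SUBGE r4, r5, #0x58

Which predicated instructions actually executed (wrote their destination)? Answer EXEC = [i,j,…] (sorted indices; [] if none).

EXEC = [1,2,3,7]

0: ✓ CMP  NZCV=0011
1: ✓ MOVVS  r4←0x6f
2: ✓ MOVNE  r5←0xea
3: ✓ MOVLT  r2←0x6f
4: ✓ CMP  NZCV=0000
5: · SUBCS
6: · MOVVS
7: ✓ SUBGE  r4←0x92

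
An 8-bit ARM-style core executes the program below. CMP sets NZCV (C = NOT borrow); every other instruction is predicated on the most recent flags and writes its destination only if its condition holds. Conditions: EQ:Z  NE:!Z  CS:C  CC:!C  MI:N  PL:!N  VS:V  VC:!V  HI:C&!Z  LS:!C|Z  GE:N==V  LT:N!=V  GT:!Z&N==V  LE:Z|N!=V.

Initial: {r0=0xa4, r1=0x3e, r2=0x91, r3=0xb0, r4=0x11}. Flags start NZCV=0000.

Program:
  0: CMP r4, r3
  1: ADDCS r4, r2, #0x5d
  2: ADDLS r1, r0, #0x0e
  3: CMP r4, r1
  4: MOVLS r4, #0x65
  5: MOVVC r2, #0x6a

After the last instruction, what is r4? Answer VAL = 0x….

VAL = 0x65

[0] flags=0000 → (cmp)
[1] flags=0000 CS?F → skip
[2] flags=0000 LS?T → r1=0xb2
[3] flags=0000 → (cmp)
[4] flags=0000 LS?T → r4=0x65
[5] flags=0000 VC?T → r2=0x6a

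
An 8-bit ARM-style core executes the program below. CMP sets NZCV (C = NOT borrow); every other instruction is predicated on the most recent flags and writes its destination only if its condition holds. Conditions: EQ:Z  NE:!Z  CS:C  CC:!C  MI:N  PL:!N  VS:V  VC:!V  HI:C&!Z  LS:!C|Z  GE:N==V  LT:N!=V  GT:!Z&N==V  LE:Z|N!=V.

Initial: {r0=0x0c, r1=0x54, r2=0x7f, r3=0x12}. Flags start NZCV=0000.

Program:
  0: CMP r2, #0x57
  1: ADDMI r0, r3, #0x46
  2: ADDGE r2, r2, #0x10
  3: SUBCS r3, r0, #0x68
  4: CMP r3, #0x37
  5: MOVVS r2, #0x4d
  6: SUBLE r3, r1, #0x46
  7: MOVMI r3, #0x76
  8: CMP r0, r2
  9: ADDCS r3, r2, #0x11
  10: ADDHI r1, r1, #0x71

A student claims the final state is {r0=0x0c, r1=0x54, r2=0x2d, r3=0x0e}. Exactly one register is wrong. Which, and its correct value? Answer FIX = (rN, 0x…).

FIX = (r2, 0x4d)

0: ✓ CMP  NZCV=0010
1: · ADDMI
2: ✓ ADDGE  r2←0x8f
3: ✓ SUBCS  r3←0xa4
4: ✓ CMP  NZCV=0011
5: ✓ MOVVS  r2←0x4d
6: ✓ SUBLE  r3←0x0e
7: · MOVMI
8: ✓ CMP  NZCV=1000
9: · ADDCS
10: · ADDHI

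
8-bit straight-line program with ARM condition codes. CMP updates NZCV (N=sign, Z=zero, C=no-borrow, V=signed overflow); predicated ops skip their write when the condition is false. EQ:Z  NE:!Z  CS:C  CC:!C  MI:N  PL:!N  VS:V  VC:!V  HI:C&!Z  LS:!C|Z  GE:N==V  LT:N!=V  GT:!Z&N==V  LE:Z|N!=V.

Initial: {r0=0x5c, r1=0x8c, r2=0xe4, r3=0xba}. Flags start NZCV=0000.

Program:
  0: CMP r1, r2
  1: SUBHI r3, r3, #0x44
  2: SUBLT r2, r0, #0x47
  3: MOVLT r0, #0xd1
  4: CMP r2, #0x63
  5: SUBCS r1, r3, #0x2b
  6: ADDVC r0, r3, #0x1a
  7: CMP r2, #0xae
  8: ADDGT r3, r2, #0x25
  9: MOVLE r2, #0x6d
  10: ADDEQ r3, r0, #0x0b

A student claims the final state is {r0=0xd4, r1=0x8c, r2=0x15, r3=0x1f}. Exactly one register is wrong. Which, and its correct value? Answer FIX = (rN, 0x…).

0: ✓ CMP  NZCV=1000
1: · SUBHI
2: ✓ SUBLT  r2←0x15
3: ✓ MOVLT  r0←0xd1
4: ✓ CMP  NZCV=1000
5: · SUBCS
6: ✓ ADDVC  r0←0xd4
7: ✓ CMP  NZCV=0000
8: ✓ ADDGT  r3←0x3a
9: · MOVLE
10: · ADDEQ

FIX = (r3, 0x3a)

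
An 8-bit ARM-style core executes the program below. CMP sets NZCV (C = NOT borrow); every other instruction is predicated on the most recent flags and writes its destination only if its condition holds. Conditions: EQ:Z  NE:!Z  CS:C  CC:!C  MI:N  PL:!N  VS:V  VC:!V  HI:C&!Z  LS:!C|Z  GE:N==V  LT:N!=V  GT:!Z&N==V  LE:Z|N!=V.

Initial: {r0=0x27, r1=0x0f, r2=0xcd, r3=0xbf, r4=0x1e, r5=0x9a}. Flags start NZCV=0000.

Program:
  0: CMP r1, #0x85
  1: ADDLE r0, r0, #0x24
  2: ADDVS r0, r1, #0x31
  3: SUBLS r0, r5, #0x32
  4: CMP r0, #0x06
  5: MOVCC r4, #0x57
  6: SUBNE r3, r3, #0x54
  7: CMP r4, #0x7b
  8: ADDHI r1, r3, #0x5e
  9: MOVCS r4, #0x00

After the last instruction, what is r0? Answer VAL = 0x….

VAL = 0x68

[0] flags=1001 → (cmp)
[1] flags=1001 LE?F → skip
[2] flags=1001 VS?T → r0=0x40
[3] flags=1001 LS?T → r0=0x68
[4] flags=0010 → (cmp)
[5] flags=0010 CC?F → skip
[6] flags=0010 NE?T → r3=0x6b
[7] flags=1000 → (cmp)
[8] flags=1000 HI?F → skip
[9] flags=1000 CS?F → skip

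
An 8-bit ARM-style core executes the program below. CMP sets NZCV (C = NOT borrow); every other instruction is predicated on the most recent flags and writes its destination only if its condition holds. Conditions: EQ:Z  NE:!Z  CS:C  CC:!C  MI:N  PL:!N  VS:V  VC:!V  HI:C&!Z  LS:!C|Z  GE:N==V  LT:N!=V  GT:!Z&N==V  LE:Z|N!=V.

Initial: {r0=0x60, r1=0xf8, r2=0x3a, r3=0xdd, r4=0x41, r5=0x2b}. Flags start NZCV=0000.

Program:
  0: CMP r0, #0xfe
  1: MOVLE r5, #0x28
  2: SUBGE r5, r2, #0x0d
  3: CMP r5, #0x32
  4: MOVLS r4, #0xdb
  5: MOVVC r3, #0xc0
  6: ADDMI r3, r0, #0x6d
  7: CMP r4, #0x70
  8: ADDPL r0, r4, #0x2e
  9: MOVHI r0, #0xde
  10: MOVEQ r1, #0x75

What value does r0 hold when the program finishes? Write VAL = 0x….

VAL = 0xde

0: ✓ CMP  NZCV=0000
1: · MOVLE
2: ✓ SUBGE  r5←0x2d
3: ✓ CMP  NZCV=1000
4: ✓ MOVLS  r4←0xdb
5: ✓ MOVVC  r3←0xc0
6: ✓ ADDMI  r3←0xcd
7: ✓ CMP  NZCV=0011
8: ✓ ADDPL  r0←0x09
9: ✓ MOVHI  r0←0xde
10: · MOVEQ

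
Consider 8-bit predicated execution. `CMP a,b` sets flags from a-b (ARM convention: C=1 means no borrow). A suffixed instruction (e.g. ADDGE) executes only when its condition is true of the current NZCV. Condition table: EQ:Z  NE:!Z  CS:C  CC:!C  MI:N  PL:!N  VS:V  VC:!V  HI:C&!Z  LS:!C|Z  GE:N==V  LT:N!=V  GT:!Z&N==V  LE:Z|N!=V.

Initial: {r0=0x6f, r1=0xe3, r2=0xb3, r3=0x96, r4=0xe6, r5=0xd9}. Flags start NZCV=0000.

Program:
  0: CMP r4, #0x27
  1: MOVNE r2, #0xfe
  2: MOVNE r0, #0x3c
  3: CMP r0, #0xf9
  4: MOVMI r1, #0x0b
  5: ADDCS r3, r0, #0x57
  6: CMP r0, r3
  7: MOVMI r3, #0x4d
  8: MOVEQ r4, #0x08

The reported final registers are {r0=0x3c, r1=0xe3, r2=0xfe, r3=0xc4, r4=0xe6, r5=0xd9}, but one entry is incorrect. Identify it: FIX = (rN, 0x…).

FIX = (r3, 0x4d)

[0] flags=1010 → (cmp)
[1] flags=1010 NE?T → r2=0xfe
[2] flags=1010 NE?T → r0=0x3c
[3] flags=0000 → (cmp)
[4] flags=0000 MI?F → skip
[5] flags=0000 CS?F → skip
[6] flags=1001 → (cmp)
[7] flags=1001 MI?T → r3=0x4d
[8] flags=1001 EQ?F → skip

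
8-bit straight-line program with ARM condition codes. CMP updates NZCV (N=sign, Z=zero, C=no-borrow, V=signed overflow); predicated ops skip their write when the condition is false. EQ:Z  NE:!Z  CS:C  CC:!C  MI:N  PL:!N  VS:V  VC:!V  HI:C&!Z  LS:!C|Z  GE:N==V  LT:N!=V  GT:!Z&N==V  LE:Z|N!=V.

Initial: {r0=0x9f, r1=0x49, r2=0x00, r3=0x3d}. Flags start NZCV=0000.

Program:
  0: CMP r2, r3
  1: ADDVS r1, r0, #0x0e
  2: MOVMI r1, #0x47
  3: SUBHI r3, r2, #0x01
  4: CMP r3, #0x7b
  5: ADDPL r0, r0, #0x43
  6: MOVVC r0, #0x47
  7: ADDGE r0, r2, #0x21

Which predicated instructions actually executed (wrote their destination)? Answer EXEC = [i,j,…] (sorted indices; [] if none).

0: ✓ CMP  NZCV=1000
1: · ADDVS
2: ✓ MOVMI  r1←0x47
3: · SUBHI
4: ✓ CMP  NZCV=1000
5: · ADDPL
6: ✓ MOVVC  r0←0x47
7: · ADDGE

EXEC = [2,6]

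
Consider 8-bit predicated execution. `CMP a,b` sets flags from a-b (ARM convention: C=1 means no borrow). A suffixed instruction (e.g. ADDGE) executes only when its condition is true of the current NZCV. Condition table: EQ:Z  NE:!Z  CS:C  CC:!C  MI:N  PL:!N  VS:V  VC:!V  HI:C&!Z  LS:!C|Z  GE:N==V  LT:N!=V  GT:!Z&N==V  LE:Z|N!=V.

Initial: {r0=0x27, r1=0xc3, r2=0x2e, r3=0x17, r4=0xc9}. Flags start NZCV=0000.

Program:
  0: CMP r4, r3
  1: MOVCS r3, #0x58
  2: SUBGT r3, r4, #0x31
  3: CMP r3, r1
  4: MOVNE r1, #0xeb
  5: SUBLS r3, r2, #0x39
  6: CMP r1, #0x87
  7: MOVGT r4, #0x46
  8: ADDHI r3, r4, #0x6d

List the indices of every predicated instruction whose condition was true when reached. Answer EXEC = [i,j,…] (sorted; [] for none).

0: ✓ CMP  NZCV=1010
1: ✓ MOVCS  r3←0x58
2: · SUBGT
3: ✓ CMP  NZCV=1001
4: ✓ MOVNE  r1←0xeb
5: ✓ SUBLS  r3←0xf5
6: ✓ CMP  NZCV=0010
7: ✓ MOVGT  r4←0x46
8: ✓ ADDHI  r3←0xb3

EXEC = [1,4,5,7,8]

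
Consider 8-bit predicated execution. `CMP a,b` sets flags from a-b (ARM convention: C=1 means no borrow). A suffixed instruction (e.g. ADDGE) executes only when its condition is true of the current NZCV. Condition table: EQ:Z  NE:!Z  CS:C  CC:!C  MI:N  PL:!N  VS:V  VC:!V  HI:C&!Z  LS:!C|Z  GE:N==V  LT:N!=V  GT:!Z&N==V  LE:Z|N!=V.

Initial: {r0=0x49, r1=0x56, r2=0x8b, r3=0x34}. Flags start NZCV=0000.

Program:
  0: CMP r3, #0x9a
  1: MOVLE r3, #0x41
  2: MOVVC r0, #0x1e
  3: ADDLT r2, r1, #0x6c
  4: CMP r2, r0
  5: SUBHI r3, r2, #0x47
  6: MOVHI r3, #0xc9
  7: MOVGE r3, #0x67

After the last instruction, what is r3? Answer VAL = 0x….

VAL = 0xc9

0: ✓ CMP  NZCV=1001
1: · MOVLE
2: · MOVVC
3: · ADDLT
4: ✓ CMP  NZCV=0011
5: ✓ SUBHI  r3←0x44
6: ✓ MOVHI  r3←0xc9
7: · MOVGE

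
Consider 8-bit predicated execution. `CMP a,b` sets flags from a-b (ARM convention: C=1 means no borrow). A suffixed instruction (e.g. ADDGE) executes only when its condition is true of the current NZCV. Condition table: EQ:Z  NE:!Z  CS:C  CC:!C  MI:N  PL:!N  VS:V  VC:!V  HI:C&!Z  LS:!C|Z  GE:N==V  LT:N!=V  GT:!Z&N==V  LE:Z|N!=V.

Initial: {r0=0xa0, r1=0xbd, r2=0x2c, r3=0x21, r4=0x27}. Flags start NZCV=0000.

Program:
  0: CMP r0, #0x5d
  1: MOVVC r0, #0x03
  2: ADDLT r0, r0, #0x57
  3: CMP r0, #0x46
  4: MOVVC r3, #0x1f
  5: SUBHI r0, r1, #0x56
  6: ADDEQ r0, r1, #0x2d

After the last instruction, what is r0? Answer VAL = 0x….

0: ✓ CMP  NZCV=0011
1: · MOVVC
2: ✓ ADDLT  r0←0xf7
3: ✓ CMP  NZCV=1010
4: ✓ MOVVC  r3←0x1f
5: ✓ SUBHI  r0←0x67
6: · ADDEQ

VAL = 0x67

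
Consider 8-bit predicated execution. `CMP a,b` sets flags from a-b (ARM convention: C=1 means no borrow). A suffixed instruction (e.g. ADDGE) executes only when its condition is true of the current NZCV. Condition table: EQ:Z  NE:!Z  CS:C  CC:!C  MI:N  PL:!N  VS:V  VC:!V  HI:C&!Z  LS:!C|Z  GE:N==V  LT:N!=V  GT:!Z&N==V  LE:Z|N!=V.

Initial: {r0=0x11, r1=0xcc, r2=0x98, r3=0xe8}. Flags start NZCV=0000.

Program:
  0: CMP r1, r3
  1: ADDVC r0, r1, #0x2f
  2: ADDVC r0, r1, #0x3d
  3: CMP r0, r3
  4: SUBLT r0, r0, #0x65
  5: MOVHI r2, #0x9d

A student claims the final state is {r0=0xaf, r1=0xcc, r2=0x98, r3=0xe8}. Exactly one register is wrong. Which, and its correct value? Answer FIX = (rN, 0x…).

FIX = (r0, 0x09)

[0] flags=1000 → (cmp)
[1] flags=1000 VC?T → r0=0xfb
[2] flags=1000 VC?T → r0=0x09
[3] flags=0000 → (cmp)
[4] flags=0000 LT?F → skip
[5] flags=0000 HI?F → skip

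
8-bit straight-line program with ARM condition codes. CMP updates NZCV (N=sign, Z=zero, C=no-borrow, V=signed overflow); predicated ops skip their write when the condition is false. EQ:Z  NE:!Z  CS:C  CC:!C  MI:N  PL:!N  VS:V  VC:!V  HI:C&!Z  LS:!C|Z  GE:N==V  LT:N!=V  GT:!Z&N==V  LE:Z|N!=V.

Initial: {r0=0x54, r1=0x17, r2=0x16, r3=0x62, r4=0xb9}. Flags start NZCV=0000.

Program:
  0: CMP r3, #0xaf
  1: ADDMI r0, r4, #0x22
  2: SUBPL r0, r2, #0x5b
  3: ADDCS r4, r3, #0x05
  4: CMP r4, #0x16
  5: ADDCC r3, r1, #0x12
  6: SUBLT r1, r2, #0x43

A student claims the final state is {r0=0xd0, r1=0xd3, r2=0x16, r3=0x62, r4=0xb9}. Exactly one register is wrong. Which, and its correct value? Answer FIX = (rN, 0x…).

FIX = (r0, 0xdb)

[0] flags=1001 → (cmp)
[1] flags=1001 MI?T → r0=0xdb
[2] flags=1001 PL?F → skip
[3] flags=1001 CS?F → skip
[4] flags=1010 → (cmp)
[5] flags=1010 CC?F → skip
[6] flags=1010 LT?T → r1=0xd3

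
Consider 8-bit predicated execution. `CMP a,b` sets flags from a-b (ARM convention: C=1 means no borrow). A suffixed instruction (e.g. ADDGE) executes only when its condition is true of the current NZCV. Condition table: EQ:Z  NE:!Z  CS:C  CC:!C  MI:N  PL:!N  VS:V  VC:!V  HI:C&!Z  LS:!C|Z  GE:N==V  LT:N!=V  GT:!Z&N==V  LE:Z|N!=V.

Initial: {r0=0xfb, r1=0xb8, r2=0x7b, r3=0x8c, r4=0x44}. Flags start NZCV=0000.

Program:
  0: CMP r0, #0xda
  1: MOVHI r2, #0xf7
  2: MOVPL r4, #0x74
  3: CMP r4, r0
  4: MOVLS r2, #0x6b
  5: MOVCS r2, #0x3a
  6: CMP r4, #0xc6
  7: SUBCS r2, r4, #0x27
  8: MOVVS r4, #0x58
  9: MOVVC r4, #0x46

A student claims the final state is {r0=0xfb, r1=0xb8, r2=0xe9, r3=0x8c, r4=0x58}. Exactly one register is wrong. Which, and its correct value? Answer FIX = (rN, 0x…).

[0] flags=0010 → (cmp)
[1] flags=0010 HI?T → r2=0xf7
[2] flags=0010 PL?T → r4=0x74
[3] flags=0000 → (cmp)
[4] flags=0000 LS?T → r2=0x6b
[5] flags=0000 CS?F → skip
[6] flags=1001 → (cmp)
[7] flags=1001 CS?F → skip
[8] flags=1001 VS?T → r4=0x58
[9] flags=1001 VC?F → skip

FIX = (r2, 0x6b)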